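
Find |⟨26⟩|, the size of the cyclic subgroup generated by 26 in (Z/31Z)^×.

6

The order of 26 must divide φ(31) = 31 − 1 = 30 = 2 · 3 · 5.
Divisors of 30: 1, 2, 3, 5, 6, 10, 15, 30.
Evaluate successive powers at the divisors of 30:
26^1 ≡ 26
26^2 ≡ 25
26^3 ≡ 30
26^5 ≡ 6
26^6 ≡ 1
Hence ord(26) = 6.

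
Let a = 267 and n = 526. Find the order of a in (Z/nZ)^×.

By Lagrange's theorem, ord_526(267) divides φ(526) = φ(2)·φ(263) = 1·262 = 262 = 2 · 131.
Divisors of 262: 1, 2, 131, 262.
Compute 267^d (mod 526) for the divisors d until we hit 1:
267^1 ≡ 267
267^2 ≡ 279
267^131 ≡ 1
So ord_526(267) = 131.

131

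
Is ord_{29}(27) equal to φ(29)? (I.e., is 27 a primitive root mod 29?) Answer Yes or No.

Yes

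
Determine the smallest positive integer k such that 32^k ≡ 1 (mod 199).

The order of 32 must divide φ(199) = 199 − 1 = 198 = 2 · 3^2 · 11.
Divisors of 198: 1, 2, 3, 6, 9, 11, 18, 22, 33, 66, 99, 198.
Check 32^d mod 199 for each divisor in increasing order:
32^1 ≡ 32 (mod 199)
32^2 ≡ 29 (mod 199)
32^3 ≡ 132 (mod 199)
32^6 ≡ 111 (mod 199)
32^9 ≡ 125 (mod 199)
32^11 ≡ 43 (mod 199)
32^18 ≡ 103 (mod 199)
32^22 ≡ 58 (mod 199)
32^33 ≡ 106 (mod 199)
32^66 ≡ 92 (mod 199)
32^99 ≡ 1 (mod 199) ✓
So ord_199(32) = 99.

99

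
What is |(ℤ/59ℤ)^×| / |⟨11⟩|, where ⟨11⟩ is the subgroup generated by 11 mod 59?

1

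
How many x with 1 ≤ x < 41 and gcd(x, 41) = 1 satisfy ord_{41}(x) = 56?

φ(41) = 41 − 1 = 40 = 2^3 · 5.
(Z/41Z)^× is cyclic (|G| = 40); a cyclic group of order m has exactly φ(d) elements of each order d | m, and none otherwise.
Here 40 is not a multiple of 56, so there are no elements of order 56.

0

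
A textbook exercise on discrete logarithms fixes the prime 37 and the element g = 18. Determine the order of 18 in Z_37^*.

36

By Lagrange's theorem, ord_37(18) divides φ(37) = 37 − 1 = 36 = 2^2 · 3^2.
Divisors of 36: 1, 2, 3, 4, 6, 9, 12, 18, 36.
Compute 18^d (mod 37) for the divisors d until we hit 1:
18^1 ≡ 18 (mod 37)
18^2 ≡ 28 (mod 37)
18^3 ≡ 23 (mod 37)
18^4 ≡ 7 (mod 37)
18^6 ≡ 11 (mod 37)
18^9 ≡ 31 (mod 37)
18^12 ≡ 10 (mod 37)
18^18 ≡ 36 (mod 37)
18^36 ≡ 1 (mod 37) ✓
So ord_37(18) = 36.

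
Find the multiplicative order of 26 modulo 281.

280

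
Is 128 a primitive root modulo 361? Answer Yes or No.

Yes

φ(361) = φ(19^2) = 19·(19−1) = 342 = 2 · 3^2 · 19.
An element g generates (Z/361Z)^× iff g^(342/q) ≢ 1 (mod 361) for each prime q ∈ {2, 3, 19}.
128^171 ≡ 360 (mod 361)  [q = 2: ≢ 1 ✓]
128^114 ≡ 292 (mod 361)  [q = 3: ≢ 1 ✓]
128^18 ≡ 39 (mod 361)  [q = 19: ≢ 1 ✓]
None equal 1, so ord_361(128) = 342: 128 is a primitive root.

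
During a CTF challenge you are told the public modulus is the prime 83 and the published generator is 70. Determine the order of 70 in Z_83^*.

The order of 70 must divide φ(83) = 83 − 1 = 82 = 2 · 41.
Divisors of 82: 1, 2, 41, 82.
Check 70^d mod 83 for each divisor in increasing order:
70^1 ≡ 70
70^2 ≡ 3
70^41 ≡ 1
So ord_83(70) = 41.

41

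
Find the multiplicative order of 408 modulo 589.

By Lagrange's theorem, ord_589(408) divides φ(589) = φ(19·31) = (19−1)·(31−1) = 18·30 = 540 = 2^2 · 3^3 · 5.
Divisors of 540: 1, 2, 3, 4, 5, 6, 9, 10, 12, 15, 18, 20, 27, 30, 36, 45, 54, 60, 90, 108, 135, 180, 270, 540.
Evaluate successive powers at the divisors of 540:
408^1 ≡ 408 (mod 589)
408^2 ≡ 366 (mod 589)
408^3 ≡ 311 (mod 589)
408^4 ≡ 253 (mod 589)
408^5 ≡ 149 (mod 589)
408^6 ≡ 125 (mod 589)
408^9 ≡ 1 (mod 589) ✓
Therefore the multiplicative order of 408 modulo 589 is 9.

9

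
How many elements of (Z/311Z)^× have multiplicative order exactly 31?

30

φ(311) = 311 − 1 = 310 = 2 · 5 · 31.
In a cyclic group of order 310, there are φ(d) elements of order d for each divisor d of 310, and zero for non-divisors.
31 | 310, and φ(31) = 31 − 1 = 30.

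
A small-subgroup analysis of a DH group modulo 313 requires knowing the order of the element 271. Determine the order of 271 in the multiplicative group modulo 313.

104

The order of 271 must divide φ(313) = 313 − 1 = 312 = 2^3 · 3 · 13.
Divisors of 312: 1, 2, 3, 4, 6, 8, 12, 13, 24, 26, 39, 52, 78, 104, 156, 312.
Compute 271^d (mod 313) for the divisors d until we hit 1:
271^1 ≡ 271 (mod 313)
271^2 ≡ 199 (mod 313)
271^3 ≡ 93 (mod 313)
271^4 ≡ 163 (mod 313)
271^6 ≡ 198 (mod 313)
271^8 ≡ 277 (mod 313)
271^12 ≡ 79 (mod 313)
271^13 ≡ 125 (mod 313)
271^24 ≡ 294 (mod 313)
271^26 ≡ 288 (mod 313)
271^39 ≡ 5 (mod 313)
271^52 ≡ 312 (mod 313)
271^78 ≡ 25 (mod 313)
271^104 ≡ 1 (mod 313) ✓
So ord_313(271) = 104.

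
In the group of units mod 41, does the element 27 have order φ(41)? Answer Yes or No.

φ(41) = 41 − 1 = 40 = 2^3 · 5.
27 is a primitive root mod 41 iff 27^(φ(41)/q) ≢ 1 for every prime q | φ(41), i.e. q ∈ {2, 5}.
27^20 ≡ 40 (mod 41)  [q = 2: ≢ 1 ✓]
27^8 ≡ 1 (mod 41)  [q = 5: ≡ 1 ✗]
The check at q = 5 fails, so 27 generates a proper subgroup.

No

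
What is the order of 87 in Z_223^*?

74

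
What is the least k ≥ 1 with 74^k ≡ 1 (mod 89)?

By Lagrange's theorem, ord_89(74) divides φ(89) = 89 − 1 = 88 = 2^3 · 11.
Divisors of 88: 1, 2, 4, 8, 11, 22, 44, 88.
Evaluate successive powers at the divisors of 88:
74^1 ≡ 74
74^2 ≡ 47
74^4 ≡ 73
74^8 ≡ 78
74^11 ≡ 12
74^22 ≡ 55
74^44 ≡ 88
74^88 ≡ 1
The smallest such exponent is 88, so the order of 74 is 88.

88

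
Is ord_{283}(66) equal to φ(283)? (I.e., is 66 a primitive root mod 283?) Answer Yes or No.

No

φ(283) = 283 − 1 = 282 = 2 · 3 · 47.
An element g generates (Z/283Z)^× iff g^(282/q) ≢ 1 (mod 283) for each prime q ∈ {2, 3, 47}.
66^141 ≡ 1 (mod 283)  [q = 2: ≡ 1 ✗]
66^94 ≡ 1 (mod 283)  [q = 3: ≡ 1 ✗]
66^6 ≡ 175 (mod 283)  [q = 47: ≢ 1 ✓]
The check at q = 2 fails, so 66 generates a proper subgroup.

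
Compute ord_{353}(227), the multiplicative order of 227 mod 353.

352

ord(227) | φ(353) = 353 − 1 = 352 = 2^5 · 11.
Divisors of 352: 1, 2, 4, 8, 11, 16, 22, 32, 44, 88, 176, 352.
Check 227^d mod 353 for each divisor in increasing order:
227^1 ≡ 227 (mod 353)
227^2 ≡ 344 (mod 353)
227^4 ≡ 81 (mod 353)
227^8 ≡ 207 (mod 353)
227^11 ≡ 346 (mod 353)
227^16 ≡ 136 (mod 353)
227^22 ≡ 49 (mod 353)
227^32 ≡ 140 (mod 353)
227^44 ≡ 283 (mod 353)
227^88 ≡ 311 (mod 353)
227^176 ≡ 352 (mod 353)
227^352 ≡ 1 (mod 353) ✓
So ord_353(227) = 352.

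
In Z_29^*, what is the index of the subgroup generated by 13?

The order of 13 must divide φ(29) = 29 − 1 = 28 = 2^2 · 7.
Divisors of 28: 1, 2, 4, 7, 14, 28.
Check 13^d mod 29 for each divisor in increasing order:
13^1 ≡ 13 (mod 29)
13^2 ≡ 24 (mod 29)
13^4 ≡ 25 (mod 29)
13^7 ≡ 28 (mod 29)
13^14 ≡ 1 (mod 29) ✓
Thus |⟨13⟩| = ord(13) = 14.
[(Z/29Z)^× : ⟨13⟩] = 28/14 = 2.

2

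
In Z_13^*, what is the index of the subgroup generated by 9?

By Lagrange's theorem, ord_13(9) divides φ(13) = 13 − 1 = 12 = 2^2 · 3.
Divisors of 12: 1, 2, 3, 4, 6, 12.
Compute 9^d (mod 13) for the divisors d until we hit 1:
9^1 ≡ 9 (mod 13)
9^2 ≡ 3 (mod 13)
9^3 ≡ 1 (mod 13) ✓
So ord_13(9) = 3, hence |⟨9⟩| = 3.
[(Z/13Z)^× : ⟨9⟩] = 12/3 = 4.

4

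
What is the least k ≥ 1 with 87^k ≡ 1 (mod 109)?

ord(87) | φ(109) = 109 − 1 = 108 = 2^2 · 3^3.
Divisors of 108: 1, 2, 3, 4, 6, 9, 12, 18, 27, 36, 54, 108.
Compute 87^d (mod 109) for the divisors d until we hit 1:
87^1 ≡ 87 (mod 109)
87^2 ≡ 48 (mod 109)
87^3 ≡ 34 (mod 109)
87^4 ≡ 15 (mod 109)
87^6 ≡ 66 (mod 109)
87^9 ≡ 64 (mod 109)
87^12 ≡ 105 (mod 109)
87^18 ≡ 63 (mod 109)
87^27 ≡ 108 (mod 109)
87^36 ≡ 45 (mod 109)
87^54 ≡ 1 (mod 109) ✓
The smallest such exponent is 54, so the order of 87 is 54.

54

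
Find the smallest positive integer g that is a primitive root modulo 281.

3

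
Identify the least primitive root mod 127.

3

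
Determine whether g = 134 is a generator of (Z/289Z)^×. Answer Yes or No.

No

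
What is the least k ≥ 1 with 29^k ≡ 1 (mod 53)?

The order of 29 must divide φ(53) = 53 − 1 = 52 = 2^2 · 13.
Divisors of 52: 1, 2, 4, 13, 26, 52.
Compute 29^d (mod 53) for the divisors d until we hit 1:
29^1 ≡ 29 (mod 53)
29^2 ≡ 46 (mod 53)
29^4 ≡ 49 (mod 53)
29^13 ≡ 52 (mod 53)
29^26 ≡ 1 (mod 53) ✓
So ord_53(29) = 26.

26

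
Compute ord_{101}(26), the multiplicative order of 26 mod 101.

ord(26) | φ(101) = 101 − 1 = 100 = 2^2 · 5^2.
Divisors of 100: 1, 2, 4, 5, 10, 20, 25, 50, 100.
Test each divisor d:
26^1 ≡ 26 (mod 101)
26^2 ≡ 70 (mod 101)
26^4 ≡ 52 (mod 101)
26^5 ≡ 39 (mod 101)
26^10 ≡ 6 (mod 101)
26^20 ≡ 36 (mod 101)
26^25 ≡ 91 (mod 101)
26^50 ≡ 100 (mod 101)
26^100 ≡ 1 (mod 101) ✓
The smallest such exponent is 100, so the order of 26 is 100.

100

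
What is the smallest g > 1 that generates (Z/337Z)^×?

10

φ(337) = 337 − 1 = 336 = 2^4 · 3 · 7.
Test candidates g = 2, 3, … against the prime factors q ∈ {2, 3, 7} of φ(337): g is a generator iff g^(336/q) ≢ 1 for every such q.
g = 2: 2^168 ≡ 1 — hits 1, so not a primitive root.
g = 3: 3^168 ≡ 1 — hits 1, so not a primitive root.
g = 4: 4^168 ≡ 1 — hits 1, so not a primitive root.
g = 5: 5^168 ≡ 336; 5^112 ≡ 1 — hits 1, so not a primitive root.
g = 6: 6^168 ≡ 1 — hits 1, so not a primitive root.
g = 7: 7^168 ≡ 1 — hits 1, so not a primitive root.
g = 8: 8^168 ≡ 1 — hits 1, so not a primitive root.
g = 9: 9^168 ≡ 1 — hits 1, so not a primitive root.
g = 10: 10^168 ≡ 336; 10^112 ≡ 128; 10^48 ≡ 175 — none is 1, so 10 is a primitive root.
The smallest primitive root modulo 337 is 10.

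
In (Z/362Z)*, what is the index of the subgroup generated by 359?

ord(359) | φ(362) = φ(2)·φ(181) = 1·180 = 180 = 2^2 · 3^2 · 5.
Divisors of 180: 1, 2, 3, 4, 5, 6, 9, 10, 12, 15, 18, 20, 30, 36, 45, 60, 90, 180.
Evaluate successive powers at the divisors of 180:
359^1 ≡ 359 (mod 362)
359^2 ≡ 9 (mod 362)
359^3 ≡ 335 (mod 362)
359^4 ≡ 81 (mod 362)
359^5 ≡ 119 (mod 362)
359^6 ≡ 5 (mod 362)
359^9 ≡ 227 (mod 362)
359^10 ≡ 43 (mod 362)
359^12 ≡ 25 (mod 362)
359^15 ≡ 49 (mod 362)
359^18 ≡ 125 (mod 362)
359^20 ≡ 39 (mod 362)
359^30 ≡ 229 (mod 362)
359^36 ≡ 59 (mod 362)
359^45 ≡ 361 (mod 362)
359^60 ≡ 313 (mod 362)
359^90 ≡ 1 (mod 362) ✓
Thus |⟨359⟩| = ord(359) = 90.
Index = |(Z/362Z)^×| / |⟨359⟩| = 180 / 90 = 2.

2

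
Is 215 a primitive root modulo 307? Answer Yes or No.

φ(307) = 307 − 1 = 306 = 2 · 3^2 · 17.
It suffices to check that the order of 215 is not a proper divisor of 306: compute 215^(306/q) for q ∈ {2, 3, 17}.
215^153 ≡ 1 (mod 307)  [q = 2: ≡ 1 ✗]
215^102 ≡ 17 (mod 307)  [q = 3: ≢ 1 ✓]
215^18 ≡ 273 (mod 307)  [q = 17: ≢ 1 ✓]
The check at q = 2 fails, so 215 generates a proper subgroup.

No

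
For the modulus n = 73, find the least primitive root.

φ(73) = 73 − 1 = 72 = 2^3 · 3^2.
Test candidates g = 2, 3, … against the prime factors q ∈ {2, 3} of φ(73): g is a generator iff g^(72/q) ≢ 1 for every such q.
g = 2: 2^36 ≡ 1 — hits 1, so not a primitive root.
g = 3: 3^36 ≡ 1 — hits 1, so not a primitive root.
g = 4: 4^36 ≡ 1 — hits 1, so not a primitive root.
g = 5: 5^36 ≡ 72; 5^24 ≡ 8 — none is 1, so 5 is a primitive root.
Hence the least primitive root of 73 is 5.

5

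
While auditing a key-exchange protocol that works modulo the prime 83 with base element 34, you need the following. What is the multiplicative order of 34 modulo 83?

82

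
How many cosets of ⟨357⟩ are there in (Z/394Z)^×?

2

ord(357) | φ(394) = φ(2)·φ(197) = 1·196 = 196 = 2^2 · 7^2.
Divisors of 196: 1, 2, 4, 7, 14, 28, 49, 98, 196.
Evaluate successive powers at the divisors of 196:
357^1 ≡ 357
357^2 ≡ 187
357^4 ≡ 297
357^7 ≡ 161
357^14 ≡ 311
357^28 ≡ 191
357^49 ≡ 393
357^98 ≡ 1
So ord_394(357) = 98, hence |⟨357⟩| = 98.
Index = |(Z/394Z)^×| / |⟨357⟩| = 196 / 98 = 2.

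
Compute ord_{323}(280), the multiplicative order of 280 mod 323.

By Lagrange's theorem, ord_323(280) divides φ(323) = φ(17·19) = (17−1)·(19−1) = 16·18 = 288 = 2^5 · 3^2.
Divisors of 288: 1, 2, 3, 4, 6, 8, 9, 12, 16, 18, 24, 32, 36, 48, 72, 96, 144, 288.
Evaluate successive powers at the divisors of 288:
280^1 ≡ 280
280^2 ≡ 234
280^3 ≡ 274
280^4 ≡ 169
280^6 ≡ 140
280^8 ≡ 137
280^9 ≡ 246
280^12 ≡ 220
280^16 ≡ 35
280^18 ≡ 115
280^24 ≡ 273
280^32 ≡ 256
280^36 ≡ 305
280^48 ≡ 239
280^72 ≡ 1
Therefore the multiplicative order of 280 modulo 323 is 72.

72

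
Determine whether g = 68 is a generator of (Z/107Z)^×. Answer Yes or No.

Yes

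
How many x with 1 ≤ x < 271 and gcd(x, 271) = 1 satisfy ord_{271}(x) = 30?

8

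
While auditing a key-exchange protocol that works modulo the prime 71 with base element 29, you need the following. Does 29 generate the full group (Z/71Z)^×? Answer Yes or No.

No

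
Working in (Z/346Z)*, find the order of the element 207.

Since 207 ∈ (Z/346Z)^×, its order divides φ(346) = φ(2)·φ(173) = 1·172 = 172 = 2^2 · 43.
Divisors of 172: 1, 2, 4, 43, 86, 172.
Evaluate successive powers at the divisors of 172:
207^1 ≡ 207
207^2 ≡ 291
207^4 ≡ 257
207^43 ≡ 345
207^86 ≡ 1
So ord_346(207) = 86.

86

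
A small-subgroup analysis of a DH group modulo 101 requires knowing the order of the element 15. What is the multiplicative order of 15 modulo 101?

The order of 15 must divide φ(101) = 101 − 1 = 100 = 2^2 · 5^2.
Divisors of 100: 1, 2, 4, 5, 10, 20, 25, 50, 100.
Compute 15^d (mod 101) for the divisors d until we hit 1:
15^1 ≡ 15 (mod 101)
15^2 ≡ 23 (mod 101)
15^4 ≡ 24 (mod 101)
15^5 ≡ 57 (mod 101)
15^10 ≡ 17 (mod 101)
15^20 ≡ 87 (mod 101)
15^25 ≡ 10 (mod 101)
15^50 ≡ 100 (mod 101)
15^100 ≡ 1 (mod 101) ✓
Therefore the multiplicative order of 15 modulo 101 is 100.

100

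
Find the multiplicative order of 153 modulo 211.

14

Since 153 ∈ (Z/211Z)^×, its order divides φ(211) = 211 − 1 = 210 = 2 · 3 · 5 · 7.
Divisors of 210: 1, 2, 3, 5, 6, 7, 10, 14, 15, 21, 30, 35, 42, 70, 105, 210.
Check 153^d mod 211 for each divisor in increasing order:
153^1 ≡ 153
153^2 ≡ 199
153^3 ≡ 63
153^5 ≡ 88
153^6 ≡ 171
153^7 ≡ 210
153^10 ≡ 148
153^14 ≡ 1
So ord_211(153) = 14.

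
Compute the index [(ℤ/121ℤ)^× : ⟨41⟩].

1

By Lagrange's theorem, ord_121(41) divides φ(121) = φ(11^2) = 11·(11−1) = 110 = 2 · 5 · 11.
Divisors of 110: 1, 2, 5, 10, 11, 22, 55, 110.
Test each divisor d:
41^1 ≡ 41
41^2 ≡ 108
41^5 ≡ 32
41^10 ≡ 56
41^11 ≡ 118
41^22 ≡ 9
41^55 ≡ 120
41^110 ≡ 1
Thus |⟨41⟩| = ord(41) = 110.
[(Z/121Z)^× : ⟨41⟩] = 110/110 = 1.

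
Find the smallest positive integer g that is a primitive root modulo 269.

2

φ(269) = 269 − 1 = 268 = 2^2 · 67.
Test candidates g = 2, 3, … against the prime factors q ∈ {2, 67} of φ(269): g is a generator iff g^(268/q) ≢ 1 for every such q.
g = 2: 2^134 ≡ 268; 2^4 ≡ 16 — none is 1, so 2 is a primitive root.
So 2 is the smallest generator of (Z/269Z)^×.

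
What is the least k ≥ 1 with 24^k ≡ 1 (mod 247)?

36

Since 24 ∈ (Z/247Z)^×, its order divides φ(247) = φ(13·19) = (13−1)·(19−1) = 12·18 = 216 = 2^3 · 3^3.
Divisors of 216: 1, 2, 3, 4, 6, 8, 9, 12, 18, 24, 27, 36, 54, 72, 108, 216.
Compute 24^d (mod 247) for the divisors d until we hit 1:
24^1 ≡ 24 (mod 247)
24^2 ≡ 82 (mod 247)
24^3 ≡ 239 (mod 247)
24^4 ≡ 55 (mod 247)
24^6 ≡ 64 (mod 247)
24^8 ≡ 61 (mod 247)
24^9 ≡ 229 (mod 247)
24^12 ≡ 144 (mod 247)
24^18 ≡ 77 (mod 247)
24^24 ≡ 235 (mod 247)
24^27 ≡ 96 (mod 247)
24^36 ≡ 1 (mod 247) ✓
Therefore the multiplicative order of 24 modulo 247 is 36.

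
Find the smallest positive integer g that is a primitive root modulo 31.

3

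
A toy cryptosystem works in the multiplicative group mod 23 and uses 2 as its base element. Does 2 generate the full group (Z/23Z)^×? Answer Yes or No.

φ(23) = 23 − 1 = 22 = 2 · 11.
Test 2^(22/q) mod 23 for each prime factor q of 22:
2^11 ≡ 1 (mod 23)  [q = 2: ≡ 1 ✗]
2^2 ≡ 4 (mod 23)  [q = 11: ≢ 1 ✓]
2^11 ≡ 1 shows ord(2) | 11, strictly less than φ(23); not a primitive root.

No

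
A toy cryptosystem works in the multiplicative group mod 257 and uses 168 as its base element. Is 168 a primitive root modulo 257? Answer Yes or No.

φ(257) = 257 − 1 = 256 = 2^8.
An element g generates (Z/257Z)^× iff g^(256/q) ≢ 1 (mod 257) for each prime q ∈ {2}.
168^128 ≡ 1 (mod 257)  [q = 2: ≡ 1 ✗]
Since 168^128 ≡ 1, the order of 168 divides 128 < 256, so 168 is not a primitive root.

No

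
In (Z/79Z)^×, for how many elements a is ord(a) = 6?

2

φ(79) = 79 − 1 = 78 = 2 · 3 · 13.
Since (Z/79Z)^× is cyclic of order 78, the number of elements of order d is φ(d) when d | 78 and 0 otherwise.
6 = 2 · 3 divides 78, and φ(6) = 2.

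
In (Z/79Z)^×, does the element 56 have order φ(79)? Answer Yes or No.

No

φ(79) = 79 − 1 = 78 = 2 · 3 · 13.
An element g generates (Z/79Z)^× iff g^(78/q) ≢ 1 (mod 79) for each prime q ∈ {2, 3, 13}.
56^39 ≡ 78 (mod 79)  [q = 2: ≢ 1 ✓]
56^26 ≡ 55 (mod 79)  [q = 3: ≢ 1 ✓]
56^6 ≡ 1 (mod 79)  [q = 13: ≡ 1 ✗]
The check at q = 13 fails, so 56 generates a proper subgroup.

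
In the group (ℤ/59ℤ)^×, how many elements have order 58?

28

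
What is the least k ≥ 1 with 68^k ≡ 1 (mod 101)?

25

By Lagrange's theorem, ord_101(68) divides φ(101) = 101 − 1 = 100 = 2^2 · 5^2.
Divisors of 100: 1, 2, 4, 5, 10, 20, 25, 50, 100.
Compute 68^d (mod 101) for the divisors d until we hit 1:
68^1 ≡ 68
68^2 ≡ 79
68^4 ≡ 80
68^5 ≡ 87
68^10 ≡ 95
68^20 ≡ 36
68^25 ≡ 1
So ord_101(68) = 25.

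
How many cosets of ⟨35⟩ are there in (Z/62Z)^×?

6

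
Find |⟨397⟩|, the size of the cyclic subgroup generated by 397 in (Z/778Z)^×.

The order of 397 must divide φ(778) = φ(2)·φ(389) = 1·388 = 388 = 2^2 · 97.
Divisors of 388: 1, 2, 4, 97, 194, 388.
Compute 397^d (mod 778) for the divisors d until we hit 1:
397^1 ≡ 397
397^2 ≡ 453
397^4 ≡ 595
397^97 ≡ 663
397^194 ≡ 777
397^388 ≡ 1
The smallest such exponent is 388, so the order of 397 is 388.

388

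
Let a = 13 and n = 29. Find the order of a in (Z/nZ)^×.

14

By Lagrange's theorem, ord_29(13) divides φ(29) = 29 − 1 = 28 = 2^2 · 7.
Divisors of 28: 1, 2, 4, 7, 14, 28.
Evaluate successive powers at the divisors of 28:
13^1 ≡ 13 (mod 29)
13^2 ≡ 24 (mod 29)
13^4 ≡ 25 (mod 29)
13^7 ≡ 28 (mod 29)
13^14 ≡ 1 (mod 29) ✓
Hence ord(13) = 14.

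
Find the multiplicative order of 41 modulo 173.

The order of 41 must divide φ(173) = 173 − 1 = 172 = 2^2 · 43.
Divisors of 172: 1, 2, 4, 43, 86, 172.
Evaluate successive powers at the divisors of 172:
41^1 ≡ 41 (mod 173)
41^2 ≡ 124 (mod 173)
41^4 ≡ 152 (mod 173)
41^43 ≡ 172 (mod 173)
41^86 ≡ 1 (mod 173) ✓
Hence ord(41) = 86.

86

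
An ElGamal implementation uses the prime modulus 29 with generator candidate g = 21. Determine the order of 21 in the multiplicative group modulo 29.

Since 21 ∈ (Z/29Z)^×, its order divides φ(29) = 29 − 1 = 28 = 2^2 · 7.
Divisors of 28: 1, 2, 4, 7, 14, 28.
Test each divisor d:
21^1 ≡ 21 (mod 29)
21^2 ≡ 6 (mod 29)
21^4 ≡ 7 (mod 29)
21^7 ≡ 12 (mod 29)
21^14 ≡ 28 (mod 29)
21^28 ≡ 1 (mod 29) ✓
The smallest such exponent is 28, so the order of 21 is 28.

28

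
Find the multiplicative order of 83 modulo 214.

53

Since 83 ∈ (Z/214Z)^×, its order divides φ(214) = φ(2)·φ(107) = 1·106 = 106 = 2 · 53.
Divisors of 106: 1, 2, 53, 106.
Check 83^d mod 214 for each divisor in increasing order:
83^1 ≡ 83 (mod 214)
83^2 ≡ 41 (mod 214)
83^53 ≡ 1 (mod 214) ✓
Therefore the multiplicative order of 83 modulo 214 is 53.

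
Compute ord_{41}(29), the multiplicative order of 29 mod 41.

The order of 29 must divide φ(41) = 41 − 1 = 40 = 2^3 · 5.
Divisors of 40: 1, 2, 4, 5, 8, 10, 20, 40.
Test each divisor d:
29^1 ≡ 29
29^2 ≡ 21
29^4 ≡ 31
29^5 ≡ 38
29^8 ≡ 18
29^10 ≡ 9
29^20 ≡ 40
29^40 ≡ 1
Therefore the multiplicative order of 29 modulo 41 is 40.

40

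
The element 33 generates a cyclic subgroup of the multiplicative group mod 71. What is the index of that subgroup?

ord(33) | φ(71) = 71 − 1 = 70 = 2 · 5 · 7.
Divisors of 70: 1, 2, 5, 7, 10, 14, 35, 70.
Compute 33^d (mod 71) for the divisors d until we hit 1:
33^1 ≡ 33 (mod 71)
33^2 ≡ 24 (mod 71)
33^5 ≡ 51 (mod 71)
33^7 ≡ 17 (mod 71)
33^10 ≡ 45 (mod 71)
33^14 ≡ 5 (mod 71)
33^35 ≡ 70 (mod 71)
33^70 ≡ 1 (mod 71) ✓
Thus |⟨33⟩| = ord(33) = 70.
Index = |(Z/71Z)^×| / |⟨33⟩| = 70 / 70 = 1.

1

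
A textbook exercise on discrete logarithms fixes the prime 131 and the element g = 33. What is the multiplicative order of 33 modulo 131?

The order of 33 must divide φ(131) = 131 − 1 = 130 = 2 · 5 · 13.
Divisors of 130: 1, 2, 5, 10, 13, 26, 65, 130.
Evaluate successive powers at the divisors of 130:
33^1 ≡ 33 (mod 131)
33^2 ≡ 41 (mod 131)
33^5 ≡ 60 (mod 131)
33^10 ≡ 63 (mod 131)
33^13 ≡ 89 (mod 131)
33^26 ≡ 61 (mod 131)
33^65 ≡ 1 (mod 131) ✓
So ord_131(33) = 65.

65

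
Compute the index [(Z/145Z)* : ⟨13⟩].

ord(13) | φ(145) = φ(5·29) = (5−1)·(29−1) = 4·28 = 112 = 2^4 · 7.
Divisors of 112: 1, 2, 4, 7, 8, 14, 16, 28, 56, 112.
Evaluate successive powers at the divisors of 112:
13^1 ≡ 13 (mod 145)
13^2 ≡ 24 (mod 145)
13^4 ≡ 141 (mod 145)
13^7 ≡ 57 (mod 145)
13^8 ≡ 16 (mod 145)
13^14 ≡ 59 (mod 145)
13^16 ≡ 111 (mod 145)
13^28 ≡ 1 (mod 145) ✓
So ord_145(13) = 28, hence |⟨13⟩| = 28.
[(Z/145Z)^× : ⟨13⟩] = 112/28 = 4.

4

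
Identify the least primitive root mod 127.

3

φ(127) = 127 − 1 = 126 = 2 · 3^2 · 7.
g is a primitive root iff g^(126/q) ≢ 1 (mod 127) for each prime q ∈ {2, 3, 7}.
g = 2: 2^63 ≡ 1 — hits 1, so not a primitive root.
g = 3: 3^63 ≡ 126; 3^42 ≡ 107; 3^18 ≡ 4 — none is 1, so 3 is a primitive root.
The smallest primitive root modulo 127 is 3.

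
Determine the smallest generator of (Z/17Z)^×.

3

φ(17) = 17 − 1 = 16 = 2^4.
Test candidates g = 2, 3, … against the prime factors q ∈ {2} of φ(17): g is a generator iff g^(16/q) ≢ 1 for every such q.
g = 2: 2^8 ≡ 1 — hits 1, so not a primitive root.
g = 3: 3^8 ≡ 16 — none is 1, so 3 is a primitive root.
So 3 is the smallest generator of (Z/17Z)^×.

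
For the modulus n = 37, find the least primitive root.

2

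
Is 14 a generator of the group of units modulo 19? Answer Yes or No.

φ(19) = 19 − 1 = 18 = 2 · 3^2.
An element g generates (Z/19Z)^× iff g^(18/q) ≢ 1 (mod 19) for each prime q ∈ {2, 3}.
14^9 ≡ 18 (mod 19)  [q = 2: ≢ 1 ✓]
14^6 ≡ 7 (mod 19)  [q = 3: ≢ 1 ✓]
None equal 1, so ord_19(14) = 18: 14 is a primitive root.

Yes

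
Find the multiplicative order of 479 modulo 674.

112

The order of 479 must divide φ(674) = φ(2)·φ(337) = 1·336 = 336 = 2^4 · 3 · 7.
Divisors of 336: 1, 2, 3, 4, 6, 7, 8, 12, 14, 16, 21, 24, 28, 42, 48, 56, 84, 112, 168, 336.
Compute 479^d (mod 674) for the divisors d until we hit 1:
479^1 ≡ 479 (mod 674)
479^2 ≡ 281 (mod 674)
479^3 ≡ 473 (mod 674)
479^4 ≡ 103 (mod 674)
479^6 ≡ 635 (mod 674)
479^7 ≡ 191 (mod 674)
479^8 ≡ 499 (mod 674)
479^12 ≡ 173 (mod 674)
479^14 ≡ 85 (mod 674)
479^16 ≡ 295 (mod 674)
479^21 ≡ 59 (mod 674)
479^24 ≡ 273 (mod 674)
479^28 ≡ 485 (mod 674)
479^42 ≡ 111 (mod 674)
479^48 ≡ 389 (mod 674)
479^56 ≡ 673 (mod 674)
479^84 ≡ 189 (mod 674)
479^112 ≡ 1 (mod 674) ✓
The smallest such exponent is 112, so the order of 479 is 112.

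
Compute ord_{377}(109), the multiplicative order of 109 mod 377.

The order of 109 must divide φ(377) = φ(13·29) = (13−1)·(29−1) = 12·28 = 336 = 2^4 · 3 · 7.
Divisors of 336: 1, 2, 3, 4, 6, 7, 8, 12, 14, 16, 21, 24, 28, 42, 48, 56, 84, 112, 168, 336.
Check 109^d mod 377 for each divisor in increasing order:
109^1 ≡ 109
109^2 ≡ 194
109^3 ≡ 34
109^4 ≡ 313
109^6 ≡ 25
109^7 ≡ 86
109^8 ≡ 326
109^12 ≡ 248
109^14 ≡ 233
109^16 ≡ 339
109^21 ≡ 57
109^24 ≡ 53
109^28 ≡ 1
So ord_377(109) = 28.

28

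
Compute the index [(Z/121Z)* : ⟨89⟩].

10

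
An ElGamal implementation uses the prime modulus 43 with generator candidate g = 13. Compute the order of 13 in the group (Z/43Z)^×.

21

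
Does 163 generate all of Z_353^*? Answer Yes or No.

Yes

φ(353) = 353 − 1 = 352 = 2^5 · 11.
Test 163^(352/q) mod 353 for each prime factor q of 352:
163^176 ≡ 352 (mod 353)  [q = 2: ≢ 1 ✓]
163^32 ≡ 337 (mod 353)  [q = 11: ≢ 1 ✓]
All checks pass, so 163 has order 352 and is a primitive root modulo 353.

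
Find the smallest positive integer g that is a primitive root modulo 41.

6

φ(41) = 41 − 1 = 40 = 2^3 · 5.
g is a primitive root iff g^(40/q) ≢ 1 (mod 41) for each prime q ∈ {2, 5}.
g = 2: 2^20 ≡ 1 — hits 1, so not a primitive root.
g = 3: 3^20 ≡ 40; 3^8 ≡ 1 — hits 1, so not a primitive root.
g = 4: 4^20 ≡ 1 — hits 1, so not a primitive root.
g = 5: 5^20 ≡ 1 — hits 1, so not a primitive root.
g = 6: 6^20 ≡ 40; 6^8 ≡ 10 — none is 1, so 6 is a primitive root.
The smallest primitive root modulo 41 is 6.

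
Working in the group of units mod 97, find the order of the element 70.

16

ord(70) | φ(97) = 97 − 1 = 96 = 2^5 · 3.
Divisors of 96: 1, 2, 3, 4, 6, 8, 12, 16, 24, 32, 48, 96.
Test each divisor d:
70^1 ≡ 70 (mod 97)
70^2 ≡ 50 (mod 97)
70^3 ≡ 8 (mod 97)
70^4 ≡ 75 (mod 97)
70^6 ≡ 64 (mod 97)
70^8 ≡ 96 (mod 97)
70^12 ≡ 22 (mod 97)
70^16 ≡ 1 (mod 97) ✓
So ord_97(70) = 16.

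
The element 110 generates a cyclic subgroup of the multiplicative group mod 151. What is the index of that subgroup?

ord(110) | φ(151) = 151 − 1 = 150 = 2 · 3 · 5^2.
Divisors of 150: 1, 2, 3, 5, 6, 10, 15, 25, 30, 50, 75, 150.
Test each divisor d:
110^1 ≡ 110 (mod 151)
110^2 ≡ 20 (mod 151)
110^3 ≡ 86 (mod 151)
110^5 ≡ 59 (mod 151)
110^6 ≡ 148 (mod 151)
110^10 ≡ 8 (mod 151)
110^15 ≡ 19 (mod 151)
110^25 ≡ 1 (mod 151) ✓
So ord_151(110) = 25, hence |⟨110⟩| = 25.
[(Z/151Z)^× : ⟨110⟩] = 150/25 = 6.

6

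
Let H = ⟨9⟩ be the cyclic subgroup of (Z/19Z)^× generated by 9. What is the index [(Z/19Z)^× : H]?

The order of 9 must divide φ(19) = 19 − 1 = 18 = 2 · 3^2.
Divisors of 18: 1, 2, 3, 6, 9, 18.
Compute 9^d (mod 19) for the divisors d until we hit 1:
9^1 ≡ 9 (mod 19)
9^2 ≡ 5 (mod 19)
9^3 ≡ 7 (mod 19)
9^6 ≡ 11 (mod 19)
9^9 ≡ 1 (mod 19) ✓
Thus |⟨9⟩| = ord(9) = 9.
[(Z/19Z)^× : ⟨9⟩] = 18/9 = 2.

2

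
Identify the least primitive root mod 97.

5

φ(97) = 97 − 1 = 96 = 2^5 · 3.
Test candidates g = 2, 3, … against the prime factors q ∈ {2, 3} of φ(97): g is a generator iff g^(96/q) ≢ 1 for every such q.
g = 2: 2^48 ≡ 1 — hits 1, so not a primitive root.
g = 3: 3^48 ≡ 1 — hits 1, so not a primitive root.
g = 4: 4^48 ≡ 1 — hits 1, so not a primitive root.
g = 5: 5^48 ≡ 96; 5^32 ≡ 35 — none is 1, so 5 is a primitive root.
The smallest primitive root modulo 97 is 5.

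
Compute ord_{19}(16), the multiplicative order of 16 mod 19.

By Lagrange's theorem, ord_19(16) divides φ(19) = 19 − 1 = 18 = 2 · 3^2.
Divisors of 18: 1, 2, 3, 6, 9, 18.
Check 16^d mod 19 for each divisor in increasing order:
16^1 ≡ 16
16^2 ≡ 9
16^3 ≡ 11
16^6 ≡ 7
16^9 ≡ 1
The smallest such exponent is 9, so the order of 16 is 9.

9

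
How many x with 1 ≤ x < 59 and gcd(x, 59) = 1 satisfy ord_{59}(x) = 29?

φ(59) = 59 − 1 = 58 = 2 · 29.
Since (Z/59Z)^× is cyclic of order 58, the number of elements of order d is φ(d) when d | 58 and 0 otherwise.
29 | 58, and φ(29) = 29 − 1 = 28.

28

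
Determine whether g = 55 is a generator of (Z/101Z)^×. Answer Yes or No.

φ(101) = 101 − 1 = 100 = 2^2 · 5^2.
An element g generates (Z/101Z)^× iff g^(100/q) ≢ 1 (mod 101) for each prime q ∈ {2, 5}.
55^50 ≡ 100 (mod 101)  [q = 2: ≢ 1 ✓]
55^20 ≡ 36 (mod 101)  [q = 5: ≢ 1 ✓]
All checks pass, so 55 has order 100 and is a primitive root modulo 101.

Yes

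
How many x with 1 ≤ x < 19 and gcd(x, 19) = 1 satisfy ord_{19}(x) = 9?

6

φ(19) = 19 − 1 = 18 = 2 · 3^2.
(Z/19Z)^× is cyclic (|G| = 18); a cyclic group of order m has exactly φ(d) elements of each order d | m, and none otherwise.
9 = 3^2 divides 18, and φ(9) = 6.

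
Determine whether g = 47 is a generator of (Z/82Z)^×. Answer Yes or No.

φ(82) = φ(2)·φ(41) = 1·40 = 40 = 2^3 · 5.
An element g generates (Z/82Z)^× iff g^(40/q) ≢ 1 (mod 82) for each prime q ∈ {2, 5}.
47^20 ≡ 81 (mod 82)  [q = 2: ≢ 1 ✓]
47^8 ≡ 51 (mod 82)  [q = 5: ≢ 1 ✓]
None equal 1, so ord_82(47) = 40: 47 is a primitive root.

Yes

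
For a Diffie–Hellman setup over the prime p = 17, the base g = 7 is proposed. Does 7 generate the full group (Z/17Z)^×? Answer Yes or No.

Yes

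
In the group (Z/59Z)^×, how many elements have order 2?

1

φ(59) = 59 − 1 = 58 = 2 · 29.
In a cyclic group of order 58, there are φ(d) elements of order d for each divisor d of 58, and zero for non-divisors.
2 | 58, and φ(2) = 2 − 1 = 1.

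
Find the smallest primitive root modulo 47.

5

φ(47) = 47 − 1 = 46 = 2 · 23.
Test candidates g = 2, 3, … against the prime factors q ∈ {2, 23} of φ(47): g is a generator iff g^(46/q) ≢ 1 for every such q.
g = 2: 2^23 ≡ 1 — hits 1, so not a primitive root.
g = 3: 3^23 ≡ 1 — hits 1, so not a primitive root.
g = 4: 4^23 ≡ 1 — hits 1, so not a primitive root.
g = 5: 5^23 ≡ 46; 5^2 ≡ 25 — none is 1, so 5 is a primitive root.
Hence the least primitive root of 47 is 5.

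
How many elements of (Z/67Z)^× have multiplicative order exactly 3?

2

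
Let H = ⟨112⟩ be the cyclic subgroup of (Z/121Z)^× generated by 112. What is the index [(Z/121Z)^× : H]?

11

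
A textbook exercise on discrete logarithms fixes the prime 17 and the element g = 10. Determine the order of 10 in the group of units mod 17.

16

By Lagrange's theorem, ord_17(10) divides φ(17) = 17 − 1 = 16 = 2^4.
Divisors of 16: 1, 2, 4, 8, 16.
Evaluate successive powers at the divisors of 16:
10^1 ≡ 10 (mod 17)
10^2 ≡ 15 (mod 17)
10^4 ≡ 4 (mod 17)
10^8 ≡ 16 (mod 17)
10^16 ≡ 1 (mod 17) ✓
Therefore the multiplicative order of 10 modulo 17 is 16.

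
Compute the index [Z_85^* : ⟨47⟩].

16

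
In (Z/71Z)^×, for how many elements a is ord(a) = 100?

φ(71) = 71 − 1 = 70 = 2 · 5 · 7.
Since (Z/71Z)^× is cyclic of order 70, the number of elements of order d is φ(d) when d | 70 and 0 otherwise.
Since 100 ∤ 70, the count is 0.

0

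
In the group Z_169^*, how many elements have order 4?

2

φ(169) = φ(13^2) = 13·(13−1) = 156 = 2^2 · 3 · 13.
(Z/169Z)^× is cyclic (|G| = 156); a cyclic group of order m has exactly φ(d) elements of each order d | m, and none otherwise.
4 = 2^2 divides 156, and φ(4) = 2.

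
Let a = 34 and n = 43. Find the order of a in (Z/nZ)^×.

42

ord(34) | φ(43) = 43 − 1 = 42 = 2 · 3 · 7.
Divisors of 42: 1, 2, 3, 6, 7, 14, 21, 42.
Check 34^d mod 43 for each divisor in increasing order:
34^1 ≡ 34
34^2 ≡ 38
34^3 ≡ 2
34^6 ≡ 4
34^7 ≡ 7
34^14 ≡ 6
34^21 ≡ 42
34^42 ≡ 1
The smallest such exponent is 42, so the order of 34 is 42.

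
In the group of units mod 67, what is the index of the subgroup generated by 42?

3

Since 42 ∈ (Z/67Z)^×, its order divides φ(67) = 67 − 1 = 66 = 2 · 3 · 11.
Divisors of 66: 1, 2, 3, 6, 11, 22, 33, 66.
Check 42^d mod 67 for each divisor in increasing order:
42^1 ≡ 42
42^2 ≡ 22
42^3 ≡ 53
42^6 ≡ 62
42^11 ≡ 66
42^22 ≡ 1
So ord_67(42) = 22, hence |⟨42⟩| = 22.
[(Z/67Z)^× : ⟨42⟩] = 66/22 = 3.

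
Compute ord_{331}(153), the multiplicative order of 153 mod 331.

Since 153 ∈ (Z/331Z)^×, its order divides φ(331) = 331 − 1 = 330 = 2 · 3 · 5 · 11.
Divisors of 330: 1, 2, 3, 5, 6, 10, 11, 15, 22, 30, 33, 55, 66, 110, 165, 330.
Test each divisor d:
153^1 ≡ 153 (mod 331)
153^2 ≡ 239 (mod 331)
153^3 ≡ 157 (mod 331)
153^5 ≡ 120 (mod 331)
153^6 ≡ 155 (mod 331)
153^10 ≡ 167 (mod 331)
153^11 ≡ 64 (mod 331)
153^15 ≡ 180 (mod 331)
153^22 ≡ 124 (mod 331)
153^30 ≡ 293 (mod 331)
153^33 ≡ 323 (mod 331)
153^55 ≡ 1 (mod 331) ✓
The smallest such exponent is 55, so the order of 153 is 55.

55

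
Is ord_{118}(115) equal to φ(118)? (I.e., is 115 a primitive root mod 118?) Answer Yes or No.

Yes

φ(118) = φ(2)·φ(59) = 1·58 = 58 = 2 · 29.
It suffices to check that the order of 115 is not a proper divisor of 58: compute 115^(58/q) for q ∈ {2, 29}.
115^29 ≡ 117 (mod 118)  [q = 2: ≢ 1 ✓]
115^2 ≡ 9 (mod 118)  [q = 29: ≢ 1 ✓]
All checks pass, so 115 has order 58 and is a primitive root modulo 118.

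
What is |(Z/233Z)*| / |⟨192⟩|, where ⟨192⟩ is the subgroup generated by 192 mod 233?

The order of 192 must divide φ(233) = 233 − 1 = 232 = 2^3 · 29.
Divisors of 232: 1, 2, 4, 8, 29, 58, 116, 232.
Evaluate successive powers at the divisors of 232:
192^1 ≡ 192
192^2 ≡ 50
192^4 ≡ 170
192^8 ≡ 8
192^29 ≡ 221
192^58 ≡ 144
192^116 ≡ 232
192^232 ≡ 1
The order of 192 is 232, so the subgroup it generates has 232 elements.
The index is φ(233) / ord(192) = 232 / 232 = 1.

1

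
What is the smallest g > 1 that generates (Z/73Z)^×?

5

φ(73) = 73 − 1 = 72 = 2^3 · 3^2.
Test candidates g = 2, 3, … against the prime factors q ∈ {2, 3} of φ(73): g is a generator iff g^(72/q) ≢ 1 for every such q.
g = 2: 2^36 ≡ 1 — hits 1, so not a primitive root.
g = 3: 3^36 ≡ 1 — hits 1, so not a primitive root.
g = 4: 4^36 ≡ 1 — hits 1, so not a primitive root.
g = 5: 5^36 ≡ 72; 5^24 ≡ 8 — none is 1, so 5 is a primitive root.
The smallest primitive root modulo 73 is 5.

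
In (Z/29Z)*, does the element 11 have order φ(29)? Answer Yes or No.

Yes

φ(29) = 29 − 1 = 28 = 2^2 · 7.
Test 11^(28/q) mod 29 for each prime factor q of 28:
11^14 ≡ 28 (mod 29)  [q = 2: ≢ 1 ✓]
11^4 ≡ 25 (mod 29)  [q = 7: ≢ 1 ✓]
All checks pass, so 11 has order 28 and is a primitive root modulo 29.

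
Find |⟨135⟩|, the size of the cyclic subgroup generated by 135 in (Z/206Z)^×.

51

By Lagrange's theorem, ord_206(135) divides φ(206) = φ(2)·φ(103) = 1·102 = 102 = 2 · 3 · 17.
Divisors of 102: 1, 2, 3, 6, 17, 34, 51, 102.
Evaluate successive powers at the divisors of 102:
135^1 ≡ 135 (mod 206)
135^2 ≡ 97 (mod 206)
135^3 ≡ 117 (mod 206)
135^6 ≡ 93 (mod 206)
135^17 ≡ 149 (mod 206)
135^34 ≡ 159 (mod 206)
135^51 ≡ 1 (mod 206) ✓
Therefore the multiplicative order of 135 modulo 206 is 51.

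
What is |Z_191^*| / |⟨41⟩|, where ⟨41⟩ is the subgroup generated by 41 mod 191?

5

ord(41) | φ(191) = 191 − 1 = 190 = 2 · 5 · 19.
Divisors of 190: 1, 2, 5, 10, 19, 38, 95, 190.
Compute 41^d (mod 191) for the divisors d until we hit 1:
41^1 ≡ 41 (mod 191)
41^2 ≡ 153 (mod 191)
41^5 ≡ 185 (mod 191)
41^10 ≡ 36 (mod 191)
41^19 ≡ 190 (mod 191)
41^38 ≡ 1 (mod 191) ✓
Thus |⟨41⟩| = ord(41) = 38.
Index = |(Z/191Z)^×| / |⟨41⟩| = 190 / 38 = 5.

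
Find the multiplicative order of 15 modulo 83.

82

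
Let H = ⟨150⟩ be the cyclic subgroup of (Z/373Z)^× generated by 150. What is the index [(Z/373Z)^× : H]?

1

By Lagrange's theorem, ord_373(150) divides φ(373) = 373 − 1 = 372 = 2^2 · 3 · 31.
Divisors of 372: 1, 2, 3, 4, 6, 12, 31, 62, 93, 124, 186, 372.
Test each divisor d:
150^1 ≡ 150 (mod 373)
150^2 ≡ 120 (mod 373)
150^3 ≡ 96 (mod 373)
150^4 ≡ 226 (mod 373)
150^6 ≡ 264 (mod 373)
150^12 ≡ 318 (mod 373)
150^31 ≡ 304 (mod 373)
150^62 ≡ 285 (mod 373)
150^93 ≡ 104 (mod 373)
150^124 ≡ 284 (mod 373)
150^186 ≡ 372 (mod 373)
150^372 ≡ 1 (mod 373) ✓
The order of 150 is 372, so the subgroup it generates has 372 elements.
Index = |(Z/373Z)^×| / |⟨150⟩| = 372 / 372 = 1.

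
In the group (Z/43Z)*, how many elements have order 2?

1

φ(43) = 43 − 1 = 42 = 2 · 3 · 7.
In a cyclic group of order 42, there are φ(d) elements of order d for each divisor d of 42, and zero for non-divisors.
2 | 42, and φ(2) = 2 − 1 = 1.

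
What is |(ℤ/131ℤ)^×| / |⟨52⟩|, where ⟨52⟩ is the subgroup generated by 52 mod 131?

10

By Lagrange's theorem, ord_131(52) divides φ(131) = 131 − 1 = 130 = 2 · 5 · 13.
Divisors of 130: 1, 2, 5, 10, 13, 26, 65, 130.
Evaluate successive powers at the divisors of 130:
52^1 ≡ 52 (mod 131)
52^2 ≡ 84 (mod 131)
52^5 ≡ 112 (mod 131)
52^10 ≡ 99 (mod 131)
52^13 ≡ 1 (mod 131) ✓
So ord_131(52) = 13, hence |⟨52⟩| = 13.
[(Z/131Z)^× : ⟨52⟩] = 130/13 = 10.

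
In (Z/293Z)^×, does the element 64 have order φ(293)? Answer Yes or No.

No

φ(293) = 293 − 1 = 292 = 2^2 · 73.
Test 64^(292/q) mod 293 for each prime factor q of 292:
64^146 ≡ 1 (mod 293)  [q = 2: ≡ 1 ✗]
64^4 ≡ 36 (mod 293)  [q = 73: ≢ 1 ✓]
The check at q = 2 fails, so 64 generates a proper subgroup.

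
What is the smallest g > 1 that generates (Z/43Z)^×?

φ(43) = 43 − 1 = 42 = 2 · 3 · 7.
g is a primitive root iff g^(42/q) ≢ 1 (mod 43) for each prime q ∈ {2, 3, 7}.
g = 2: 2^21 ≡ 42; 2^14 ≡ 1 — hits 1, so not a primitive root.
g = 3: 3^21 ≡ 42; 3^14 ≡ 36; 3^6 ≡ 41 — none is 1, so 3 is a primitive root.
So 3 is the smallest generator of (Z/43Z)^×.

3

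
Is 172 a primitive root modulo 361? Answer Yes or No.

No

φ(361) = φ(19^2) = 19·(19−1) = 342 = 2 · 3^2 · 19.
It suffices to check that the order of 172 is not a proper divisor of 342: compute 172^(342/q) for q ∈ {2, 3, 19}.
172^171 ≡ 1 (mod 361)  [q = 2: ≡ 1 ✗]
172^114 ≡ 1 (mod 361)  [q = 3: ≡ 1 ✗]
172^18 ≡ 191 (mod 361)  [q = 19: ≢ 1 ✓]
Since 172^171 ≡ 1, the order of 172 divides 171 < 342, so 172 is not a primitive root.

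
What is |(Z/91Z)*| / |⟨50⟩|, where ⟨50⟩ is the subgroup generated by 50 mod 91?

6

By Lagrange's theorem, ord_91(50) divides φ(91) = φ(7·13) = (7−1)·(13−1) = 6·12 = 72 = 2^3 · 3^2.
Divisors of 72: 1, 2, 3, 4, 6, 8, 9, 12, 18, 24, 36, 72.
Test each divisor d:
50^1 ≡ 50 (mod 91)
50^2 ≡ 43 (mod 91)
50^3 ≡ 57 (mod 91)
50^4 ≡ 29 (mod 91)
50^6 ≡ 64 (mod 91)
50^8 ≡ 22 (mod 91)
50^9 ≡ 8 (mod 91)
50^12 ≡ 1 (mod 91) ✓
So ord_91(50) = 12, hence |⟨50⟩| = 12.
The index is φ(91) / ord(50) = 72 / 12 = 6.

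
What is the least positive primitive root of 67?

2

φ(67) = 67 − 1 = 66 = 2 · 3 · 11.
g is a primitive root iff g^(66/q) ≢ 1 (mod 67) for each prime q ∈ {2, 3, 11}.
g = 2: 2^33 ≡ 66; 2^22 ≡ 37; 2^6 ≡ 64 — none is 1, so 2 is a primitive root.
Hence the least primitive root of 67 is 2.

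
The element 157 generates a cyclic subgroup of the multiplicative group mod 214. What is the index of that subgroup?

The order of 157 must divide φ(214) = φ(2)·φ(107) = 1·106 = 106 = 2 · 53.
Divisors of 106: 1, 2, 53, 106.
Compute 157^d (mod 214) for the divisors d until we hit 1:
157^1 ≡ 157
157^2 ≡ 39
157^53 ≡ 213
157^106 ≡ 1
So ord_214(157) = 106, hence |⟨157⟩| = 106.
[(Z/214Z)^× : ⟨157⟩] = 106/106 = 1.

1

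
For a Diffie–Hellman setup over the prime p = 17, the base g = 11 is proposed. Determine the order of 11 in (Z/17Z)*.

16

Since 11 ∈ (Z/17Z)^×, its order divides φ(17) = 17 − 1 = 16 = 2^4.
Divisors of 16: 1, 2, 4, 8, 16.
Evaluate successive powers at the divisors of 16:
11^1 ≡ 11
11^2 ≡ 2
11^4 ≡ 4
11^8 ≡ 16
11^16 ≡ 1
The smallest such exponent is 16, so the order of 11 is 16.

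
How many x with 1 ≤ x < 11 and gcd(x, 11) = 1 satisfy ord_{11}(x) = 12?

0

φ(11) = 11 − 1 = 10 = 2 · 5.
Since (Z/11Z)^× is cyclic of order 10, the number of elements of order d is φ(d) when d | 10 and 0 otherwise.
Here 10 is not a multiple of 12, so there are no elements of order 12.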